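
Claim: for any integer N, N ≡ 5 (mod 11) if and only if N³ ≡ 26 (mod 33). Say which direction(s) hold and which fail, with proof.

Only the converse holds.

(⇒) This fails: take N = 16. Then 16 ≡ 5 (mod 11), but 16³ = 4096 ≡ 4 (mod 33), not 26.

(⇐) Conversely, the residues r modulo 33 with r³ ≡ 26 (mod 33) are exactly {5}, and each is ≡ 5 (mod 11).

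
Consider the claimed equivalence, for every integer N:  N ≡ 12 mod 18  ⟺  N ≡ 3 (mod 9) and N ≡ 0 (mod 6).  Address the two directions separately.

Both directions hold.

(→) Suppose N ≡ 12 (mod 18); write N = 18j + 12. Since 9 ∣ 18, reducing mod 9 gives N ≡ 12 ≡ 3 (mod 9); since 6 ∣ 18, reducing mod 6 gives N ≡ 12 ≡ 0 (mod 6).

(←) Conversely, if N ≡ 3 (mod 9) and N ≡ 0 (mod 6), then by the Chinese remainder theorem N ≡ 12 (mod 18). This is exactly N ≡ 12 (mod 18).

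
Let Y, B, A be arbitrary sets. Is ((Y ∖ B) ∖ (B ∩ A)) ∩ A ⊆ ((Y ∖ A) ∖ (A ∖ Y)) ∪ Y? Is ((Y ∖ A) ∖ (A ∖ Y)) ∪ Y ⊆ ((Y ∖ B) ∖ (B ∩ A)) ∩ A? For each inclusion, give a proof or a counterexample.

The sets are not equal: only the forward inclusion holds.

(⊆) Let x ∈ ((Y ∖ B) ∖ (B ∩ A)) ∩ A. Then x ∈ Y ∩ A and x ∉ B, from which x ∈ ((Y ∖ A) ∖ (A ∖ Y)) ∪ Y.

(⊇) This inclusion fails. Take Y = {1}, B = ∅, A = ∅; then 1 ∈ ((Y ∖ A) ∖ (A ∖ Y)) ∪ Y but 1 ∉ ((Y ∖ B) ∖ (B ∩ A)) ∩ A.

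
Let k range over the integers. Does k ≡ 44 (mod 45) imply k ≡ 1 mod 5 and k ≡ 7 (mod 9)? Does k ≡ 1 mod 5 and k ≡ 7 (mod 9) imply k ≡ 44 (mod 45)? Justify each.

(⇒) fails and (⇐) fails.

(→) This fails: k = 44 gives 44 ≡ 44 (mod 45) but 44 ≡ 4 (mod 5), so the conjunction on the right does not hold.

(←) This fails: k = 16 satisfies both congruences on the right (16 ≡ 1 mod 5 and 16 ≡ 7 mod 9) yet 16 ≡ 16 (mod 45), not 44.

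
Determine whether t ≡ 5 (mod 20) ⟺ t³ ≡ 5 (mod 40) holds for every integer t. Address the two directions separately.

The forward direction fails; the converse holds.

(⟸) The residues r modulo 40 with r³ ≡ 5 (mod 40) are exactly {5}, and each is ≡ 5 (mod 20).

(⟹) This fails: take t = 25. Then 25 ≡ 5 (mod 20), but 25³ = 15625 ≡ 25 (mod 40), not 5.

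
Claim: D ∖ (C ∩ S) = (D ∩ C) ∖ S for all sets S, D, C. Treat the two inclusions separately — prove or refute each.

(⟹) This inclusion fails. Take S = ∅, D = {1}, C = ∅; then 1 ∈ D ∖ (C ∩ S) but 1 ∉ (D ∩ C) ∖ S.

(⟸) Let x ∈ (D ∩ C) ∖ S. Then x ∈ D ∩ C and x ∉ S, from which x ∈ D ∖ (C ∩ S).

The sets are not equal: only the reverse inclusion holds.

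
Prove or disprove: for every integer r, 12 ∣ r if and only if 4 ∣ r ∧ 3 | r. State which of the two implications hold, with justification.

(⇒) If 12 ∣ r, write r = 12q. Since 12 = 3·4, r = 4·(3q), so 4 ∣ r; and since 12 = 4·3, r = 3·(4q), so 3 ∣ r.

(⇐) Suppose 4 ∣ r and 3 ∣ r. Any common multiple of 4 and 3 is a multiple of their lcm; here gcd(4, 3) = 1, so lcm(4, 3) = 4·3 = 12, so 12 ∣ r.

Both directions hold.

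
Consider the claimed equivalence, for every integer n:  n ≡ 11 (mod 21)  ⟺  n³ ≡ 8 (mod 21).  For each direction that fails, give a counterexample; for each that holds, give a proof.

(⇒) Suppose n ≡ 11 (mod 21). Write n = 21j + 11. Then (21j + 11)³ = 9261j³ + 14553j² + 7623j + 1331 = 21(441j³ + 693j² + 363j + 63) + 8, so n³ ≡ 8 (mod 21).

(⇐) This fails: take n = 2. Then 2³ = 8 ≡ 8 (mod 21), yet 2 ≡ 2 (mod 21), not 11.

Only the forward direction holds.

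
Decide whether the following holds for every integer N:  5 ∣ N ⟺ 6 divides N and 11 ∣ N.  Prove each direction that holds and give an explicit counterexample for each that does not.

(⇒) fails and (⇐) fails.

(⇒) This fails: take N = 5. Certainly 5 ∣ 5, but 6 ∤ 5.

(⇐) This fails: take N = 66. Both 6 ∣ 66 and 11 ∣ 66, yet 66 is not a multiple of 5 (since 66 = 13·5 + 1), so 5 ∤ 66.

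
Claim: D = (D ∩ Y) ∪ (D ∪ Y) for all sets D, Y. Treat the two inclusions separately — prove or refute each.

(⟹) Let x ∈ D. Then either x ∈ D and x ∉ Y; or x ∈ D ∩ Y. In each case x ∈ (D ∩ Y) ∪ (D ∪ Y), so D ⊆ (D ∩ Y) ∪ (D ∪ Y).

(⟸) This inclusion fails. Take D = ∅, Y = {1}; then 1 ∈ (D ∩ Y) ∪ (D ∪ Y) but 1 ∉ D.

Only the forward inclusion holds.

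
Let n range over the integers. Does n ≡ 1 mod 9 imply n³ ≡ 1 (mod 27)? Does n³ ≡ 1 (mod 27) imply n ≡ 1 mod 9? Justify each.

(⇐) The residues r modulo 27 with r³ ≡ 1 (mod 27) are exactly {1, 10, 19}, and each is ≡ 1 (mod 9).

(⇒) Suppose n ≡ 1 (mod 9). Working modulo 27, n ∈ {1, 10, 19}; for each such r, r³ ≡ 1 (mod 27).

Both directions hold.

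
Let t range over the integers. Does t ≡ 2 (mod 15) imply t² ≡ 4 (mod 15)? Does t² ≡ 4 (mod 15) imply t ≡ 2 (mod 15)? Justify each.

(⟹) Suppose t ≡ 2 (mod 15). Write t = 15j + 2. Then (15j + 2)² = 225j² + 60j + 4 = 15(15j² + 4j) + 4, so t² ≡ 4 (mod 15).

(⟸) This fails: take t = 7. Then 7² = 49 ≡ 4 (mod 15), yet 7 ≡ 7 (mod 15), not 2.

Only the forward implication holds.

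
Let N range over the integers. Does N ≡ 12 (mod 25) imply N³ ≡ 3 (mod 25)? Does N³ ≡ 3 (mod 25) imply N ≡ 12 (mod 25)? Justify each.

Equivalent; both directions hold.

[⇒] Suppose N ≡ 12 (mod 25). Write N = 25j + 12. Then (25j + 12)³ = 15625j³ + 22500j² + 10800j + 1728 = 25(625j³ + 900j² + 432j + 69) + 3, so N³ ≡ 3 (mod 25).

[⇐] Conversely, suppose N³ ≡ 3 (mod 25). The only residue r in {0, …, 24} with r³ ≡ 3 (mod 25) is r = 12, so N ≡ 12 (mod 25).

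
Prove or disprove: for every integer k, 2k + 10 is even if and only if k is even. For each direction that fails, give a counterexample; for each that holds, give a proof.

Only the reverse direction holds.

(⇒) This fails: take k = 7. Then 2k + 10 = 24, which is even, yet k = 7 is odd, not even.

(⇐) Suppose k is even. Since 2 is even, 2k is even for every k, so 2k + 10 has the same parity as 10, which is even. Hence 2k + 10 is even.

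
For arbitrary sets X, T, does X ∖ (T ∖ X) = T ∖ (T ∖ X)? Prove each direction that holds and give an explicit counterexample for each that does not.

The sets are not equal: only the reverse inclusion holds.

(⟹) This inclusion fails. Take X = {1}, T = ∅; then 1 ∈ X ∖ (T ∖ X) but 1 ∉ T ∖ (T ∖ X).

(⟸) Let x ∈ T ∖ (T ∖ X). Then x ∈ X ∩ T, from which x ∈ X ∖ (T ∖ X).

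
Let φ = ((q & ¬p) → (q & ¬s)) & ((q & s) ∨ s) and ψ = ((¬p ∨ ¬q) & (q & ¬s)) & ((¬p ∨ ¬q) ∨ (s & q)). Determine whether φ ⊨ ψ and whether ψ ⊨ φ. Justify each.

Neither direction holds.

(→) This fails. Under p = F, q = F, s = T, the left side is true but the right side is false.

(←) This fails. Under p = F, q = T, s = F, the left side is false but the right side is true.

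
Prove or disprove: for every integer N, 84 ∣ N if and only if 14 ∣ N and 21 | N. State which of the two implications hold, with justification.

(←) This fails: take N = 42. Both 14 ∣ 42 and 21 ∣ 42, yet 42 is not a multiple of 84 (since 42 = 0·84 + 42), so 84 ∤ 42.

(→) If 84 ∣ N, write N = 84q. Since 84 = 6·14, N = 14·(6q), so 14 ∣ N; and since 84 = 4·21, N = 21·(4q), so 21 ∣ N.

Only the forward direction holds.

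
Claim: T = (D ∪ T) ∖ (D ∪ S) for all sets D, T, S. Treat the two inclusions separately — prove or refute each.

The sets are not equal: only the reverse inclusion holds.

(⟹) This inclusion fails. Take D = {1}, T = {1}, S = ∅; then 1 ∈ T but 1 ∉ (D ∪ T) ∖ (D ∪ S).

(⟸) Let x ∈ (D ∪ T) ∖ (D ∪ S). Then x ∈ T and x ∉ D, S, from which x ∈ T.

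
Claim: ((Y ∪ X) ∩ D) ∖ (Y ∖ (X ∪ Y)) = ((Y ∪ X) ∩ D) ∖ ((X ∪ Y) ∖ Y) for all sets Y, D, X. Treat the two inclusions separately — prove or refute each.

(⟹) This inclusion fails. Take Y = ∅, D = {1}, X = {1}; then 1 ∈ ((Y ∪ X) ∩ D) ∖ (Y ∖ (X ∪ Y)) but 1 ∉ ((Y ∪ X) ∩ D) ∖ ((X ∪ Y) ∖ Y).

(⟸) Let x ∈ ((Y ∪ X) ∩ D) ∖ ((X ∪ Y) ∖ Y). Then either x ∈ Y ∩ D and x ∉ X; or x ∈ Y ∩ D ∩ X. In each case x ∈ ((Y ∪ X) ∩ D) ∖ (Y ∖ (X ∪ Y)), so ((Y ∪ X) ∩ D) ∖ ((X ∪ Y) ∖ Y) ⊆ ((Y ∪ X) ∩ D) ∖ (Y ∖ (X ∪ Y)).

The sets are not equal: only the reverse inclusion holds.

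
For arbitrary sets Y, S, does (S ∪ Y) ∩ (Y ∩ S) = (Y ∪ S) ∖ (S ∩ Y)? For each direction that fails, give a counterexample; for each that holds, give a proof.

Neither inclusion holds.

(⟹) This inclusion fails. Take Y = {1}, S = {1}; then 1 ∈ (S ∪ Y) ∩ (Y ∩ S) but 1 ∉ (Y ∪ S) ∖ (S ∩ Y).

(⟸) This inclusion fails. Take Y = {1}, S = ∅; then 1 ∈ (Y ∪ S) ∖ (S ∩ Y) but 1 ∉ (S ∪ Y) ∩ (Y ∩ S).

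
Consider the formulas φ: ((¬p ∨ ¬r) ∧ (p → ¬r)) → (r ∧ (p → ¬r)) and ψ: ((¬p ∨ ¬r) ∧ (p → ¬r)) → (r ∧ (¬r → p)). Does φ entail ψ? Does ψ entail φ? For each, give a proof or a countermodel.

The biconditional holds.

(⟹) Assume the antecedent. If r is true, the consequent reduces to true regardless of the other variables. If r is false, the antecedent cannot hold. Either way the consequent holds.

(⟸) Assume the antecedent. If r is true, the consequent reduces to true regardless of the other variables. If r is false, the antecedent cannot hold. Either way the consequent holds.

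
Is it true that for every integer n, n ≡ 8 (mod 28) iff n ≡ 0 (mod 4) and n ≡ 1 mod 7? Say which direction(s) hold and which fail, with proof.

Both directions hold; the statement is true.

(⇐) If n ≡ 0 (mod 4) and n ≡ 1 (mod 7), then by the Chinese remainder theorem n ≡ 8 (mod 28). This is exactly n ≡ 8 (mod 28).

(⇒) Suppose n ≡ 8 (mod 28); write n = 28j + 8. Since 4 ∣ 28, reducing mod 4 gives n ≡ 8 ≡ 0 (mod 4); since 7 ∣ 28, reducing mod 7 gives n ≡ 8 ≡ 1 (mod 7).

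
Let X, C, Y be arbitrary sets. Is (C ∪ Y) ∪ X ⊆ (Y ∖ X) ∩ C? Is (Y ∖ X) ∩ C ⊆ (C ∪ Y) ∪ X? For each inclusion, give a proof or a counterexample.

Only the reverse inclusion holds.

Forward inclusion. This inclusion fails. Take X = {1}, C = ∅, Y = ∅; then 1 ∈ (C ∪ Y) ∪ X but 1 ∉ (Y ∖ X) ∩ C.

Reverse inclusion. Let x ∈ (Y ∖ X) ∩ C. Then x ∈ C ∩ Y and x ∉ X, from which x ∈ (C ∪ Y) ∪ X.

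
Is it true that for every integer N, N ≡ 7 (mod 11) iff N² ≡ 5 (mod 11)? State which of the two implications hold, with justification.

(⇒) Suppose N ≡ 7 (mod 11). Write N = 11j + 7. Then (11j + 7)² = 121j² + 154j + 49 = 11(11j² + 14j + 4) + 5, so N² ≡ 5 (mod 11).

(⇐) This fails: take N = 4. Then 4² = 16 ≡ 5 (mod 11), yet 4 ≡ 4 (mod 11), not 7.

(⇒) holds; (⇐) fails.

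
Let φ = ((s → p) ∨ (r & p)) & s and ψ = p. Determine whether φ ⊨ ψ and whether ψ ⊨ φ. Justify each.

Only the forward direction holds.

(←) This fails. Under r = F, p = T, s = F, the left side is false but the right side is true.

(→) Assume the antecedent. If r is true, the antecedent forces (r = T, p = T, s = T), and p holds there. If r is false, the antecedent forces (r = F, p = T, s = T), and p holds there. Either way p holds.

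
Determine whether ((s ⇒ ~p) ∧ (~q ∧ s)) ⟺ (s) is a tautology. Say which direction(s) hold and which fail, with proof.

(→) Assume the antecedent. If p is true, the antecedent cannot hold. If p is false, the antecedent forces (p = F, s = T, q = F), and s holds there. Either way s holds.

(←) This fails. Under p = T, s = T, q = F, the left side is false but the right side is true.

Not equivalent: only (⇒) holds.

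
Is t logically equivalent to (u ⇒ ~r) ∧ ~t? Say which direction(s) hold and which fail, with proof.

Neither direction holds.

(→) This fails. Under u = F, r = F, t = T, the left side is true but the right side is false.

(←) This fails. Under u = F, r = F, t = F, the left side is false but the right side is true.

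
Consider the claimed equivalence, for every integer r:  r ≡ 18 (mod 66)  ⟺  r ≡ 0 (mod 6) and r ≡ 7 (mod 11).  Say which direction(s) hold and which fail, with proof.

Forward direction. Suppose r ≡ 18 (mod 66); write r = 66j + 18. Since 6 ∣ 66, reducing mod 6 gives r ≡ 18 ≡ 0 (mod 6); since 11 ∣ 66, reducing mod 11 gives r ≡ 18 ≡ 7 (mod 11).

Converse. If r ≡ 0 (mod 6) and r ≡ 7 (mod 11), then by the Chinese remainder theorem r ≡ 18 (mod 66). This is exactly r ≡ 18 (mod 66).

Both implications hold.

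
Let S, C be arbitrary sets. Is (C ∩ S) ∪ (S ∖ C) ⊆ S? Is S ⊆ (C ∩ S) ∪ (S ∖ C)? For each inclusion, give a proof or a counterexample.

The two sets are equal.

Forward inclusion. Let x ∈ (C ∩ S) ∪ (S ∖ C). Then either x ∈ S and x ∉ C; or x ∈ S ∩ C. In each case x ∈ S, so (C ∩ S) ∪ (S ∖ C) ⊆ S.

Reverse inclusion. Let x ∈ S. Then either x ∈ S and x ∉ C; or x ∈ S ∩ C. In each case x ∈ (C ∩ S) ∪ (S ∖ C), so S ⊆ (C ∩ S) ∪ (S ∖ C).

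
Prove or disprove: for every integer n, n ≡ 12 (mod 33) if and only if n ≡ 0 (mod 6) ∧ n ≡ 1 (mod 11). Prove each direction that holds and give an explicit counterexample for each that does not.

(⇒) This fails: n = 45 gives 45 ≡ 12 (mod 33) but 45 ≡ 3 (mod 6), so the conjunction on the right does not hold.

(⇐) Conversely, if n ≡ 0 (mod 6) and n ≡ 1 (mod 11), then by the Chinese remainder theorem n ≡ 12 (mod 66). Since 12 ≡ 12 (mod 33) and 33 ∣ 66, we get n ≡ 12 (mod 33).

Only the reverse direction holds.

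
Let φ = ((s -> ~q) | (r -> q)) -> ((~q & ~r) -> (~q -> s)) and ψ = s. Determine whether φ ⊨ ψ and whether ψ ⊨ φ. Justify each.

Not equivalent: only (⇐) holds.

(→) This fails. Under q = T, r = F, s = F, the left side is true but the right side is false.

(←) Assume the antecedent. If q is true, the consequent reduces to true regardless of the other variables. If q is false, the antecedent forces (q = F, r = F, s = T) or (q = F, r = T, s = T), and the consequent holds there. Either way the consequent holds.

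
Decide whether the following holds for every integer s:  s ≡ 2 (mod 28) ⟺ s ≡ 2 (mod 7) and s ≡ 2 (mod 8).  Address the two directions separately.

(⟹) This fails: s = 30 gives 30 ≡ 2 (mod 28) but 30 ≡ 6 (mod 8), so the conjunction on the right does not hold.

(⟸) Conversely, if s ≡ 2 (mod 7) and s ≡ 2 (mod 8), then by the Chinese remainder theorem s ≡ 2 (mod 56). Since 2 ≡ 2 (mod 28) and 28 ∣ 56, we get s ≡ 2 (mod 28).

Only the converse holds.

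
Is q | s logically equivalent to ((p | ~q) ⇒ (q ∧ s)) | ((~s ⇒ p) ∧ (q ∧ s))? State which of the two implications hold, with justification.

Only the reverse direction holds.

Converse. Assume the antecedent. If q is true, q | s reduces to true regardless of the other variables. If q is false, the antecedent cannot hold. Either way q | s holds.

Forward direction. This fails. Under q = T, p = T, s = F, the left side is true but the right side is false.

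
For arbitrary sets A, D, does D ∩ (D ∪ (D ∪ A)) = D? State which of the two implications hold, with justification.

(⊇) Let x ∈ D. Then either x ∈ D and x ∉ A; or x ∈ A ∩ D. In each case x ∈ D ∩ (D ∪ (D ∪ A)), so D ⊆ D ∩ (D ∪ (D ∪ A)).

(⊆) Let x ∈ D ∩ (D ∪ (D ∪ A)). Then either x ∈ D and x ∉ A; or x ∈ A ∩ D. In each case x ∈ D, so D ∩ (D ∪ (D ∪ A)) ⊆ D.

The two sets are equal.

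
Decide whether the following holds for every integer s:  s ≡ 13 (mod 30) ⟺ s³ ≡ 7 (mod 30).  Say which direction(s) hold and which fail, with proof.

Both implications hold.

[⇒] Suppose s ≡ 13 (mod 30). Write s = 30j + 13. Then (30j + 13)³ = 27000j³ + 35100j² + 15210j + 2197 = 30(900j³ + 1170j² + 507j + 73) + 7, so s³ ≡ 7 (mod 30).

[⇐] Conversely, suppose s³ ≡ 7 (mod 30). The only residue r in {0, …, 29} with r³ ≡ 7 (mod 30) is r = 13, so s ≡ 13 (mod 30).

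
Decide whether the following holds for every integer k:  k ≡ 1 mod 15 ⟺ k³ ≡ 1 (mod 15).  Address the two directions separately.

The biconditional holds.

(⟹) Suppose k ≡ 1 mod 15. Write k = 15j + 1. Then (15j + 1)³ = 3375j³ + 675j² + 45j + 1 = 15(225j³ + 45j² + 3j) + 1, so k³ ≡ 1 (mod 15).

(⟸) Conversely, suppose k³ ≡ 1 (mod 15). The only residue r in {0, …, 14} with r³ ≡ 1 (mod 15) is r = 1, so k ≡ 1 (mod 15).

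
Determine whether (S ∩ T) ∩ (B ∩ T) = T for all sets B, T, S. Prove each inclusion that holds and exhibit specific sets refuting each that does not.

(⟹) Let x ∈ (S ∩ T) ∩ (B ∩ T). Then x ∈ B ∩ T ∩ S, from which x ∈ T.

(⟸) This inclusion fails. Take B = ∅, T = {1}, S = ∅; then 1 ∈ T but 1 ∉ (S ∩ T) ∩ (B ∩ T).

The sets are not equal: only the forward inclusion holds.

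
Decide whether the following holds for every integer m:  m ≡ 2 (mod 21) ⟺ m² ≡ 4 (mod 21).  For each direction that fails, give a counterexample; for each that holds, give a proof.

Only the forward implication holds.

(←) This fails: take m = 5. Then 5² = 25 ≡ 4 (mod 21), yet 5 ≡ 5 (mod 21), not 2.

(→) Suppose m ≡ 2 (mod 21). Write m = 21j + 2. Then (21j + 2)² = 441j² + 84j + 4 = 21(21j² + 4j) + 4, so m² ≡ 4 (mod 21).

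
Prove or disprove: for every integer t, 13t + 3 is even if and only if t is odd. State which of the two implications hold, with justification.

Forward direction. Suppose 13t + 3 is even. Since 13 is odd, 13t and t have the same parity, so 13t + 3 ≡ t + 3 (mod 2). As 3 is odd, 13t + 3 is even exactly when t is odd. Thus t is odd.

Converse. Suppose t is odd; write t = 2j + 1. Then 13t + 3 = 13·(2j + 1) + 3 = 2·13j + 16, which is even.

The biconditional holds.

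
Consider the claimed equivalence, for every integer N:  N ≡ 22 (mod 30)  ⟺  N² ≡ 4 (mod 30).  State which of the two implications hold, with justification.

(→) Suppose N ≡ 22 (mod 30). Write N = 30j + 22. Then (30j + 22)² = 900j² + 1320j + 484 = 30(30j² + 44j + 16) + 4, so N² ≡ 4 (mod 30).

(←) This fails: take N = 2. Then 2² = 4 ≡ 4 (mod 30), yet 2 ≡ 2 (mod 30), not 22.

(⇒) holds; (⇐) fails.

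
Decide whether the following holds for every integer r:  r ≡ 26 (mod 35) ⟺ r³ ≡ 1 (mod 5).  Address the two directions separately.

(⇒) holds; (⇐) fails.

(⇐) This fails: take r = 1. Then 1³ = 1 ≡ 1 (mod 5), yet 1 ≡ 1 (mod 35), not 26.

(⇒) Suppose r ≡ 26 (mod 35). Then r³ ≡ 26³ = 17576 (mod 35), and since 5 ∣ 35, also r³ ≡ 1 (mod 5).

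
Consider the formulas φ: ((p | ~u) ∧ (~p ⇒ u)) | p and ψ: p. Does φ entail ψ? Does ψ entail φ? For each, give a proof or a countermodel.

[⇒] Assume the antecedent. If u is true, the antecedent forces (u = T, p = T), and p holds there. If u is false, the antecedent forces (u = F, p = T), and p holds there. Either way p holds.

[⇐] Assume the antecedent. If u is true, the antecedent forces (u = T, p = T), and ((p | ~u) ∧ (~p ⇒ u)) | p holds there. If u is false, the antecedent forces (u = F, p = T), and ((p | ~u) ∧ (~p ⇒ u)) | p holds there. Either way ((p | ~u) ∧ (~p ⇒ u)) | p holds.

Equivalent; both directions hold.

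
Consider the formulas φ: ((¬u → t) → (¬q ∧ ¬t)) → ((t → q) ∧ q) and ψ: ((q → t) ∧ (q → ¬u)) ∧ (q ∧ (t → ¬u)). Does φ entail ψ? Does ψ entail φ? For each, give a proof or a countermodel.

Forward direction. This fails. Under u = F, q = T, t = F, the left side is true but the right side is false.

Converse. Assume the antecedent. If u is true, the antecedent cannot hold. If u is false, the antecedent forces (u = F, q = T, t = T), and the consequent holds there. Either way the consequent holds.

The forward direction fails; the converse holds.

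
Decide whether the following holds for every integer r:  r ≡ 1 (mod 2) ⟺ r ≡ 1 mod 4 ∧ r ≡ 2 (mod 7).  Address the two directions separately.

Forward direction. This fails: r = 1 gives 1 ≡ 1 (mod 2) but 1 ≡ 1 (mod 7), so the conjunction on the right does not hold.

Converse. If r ≡ 1 (mod 4) and r ≡ 2 (mod 7), then by the Chinese remainder theorem r ≡ 9 (mod 28). Since 9 ≡ 1 (mod 2) and 2 ∣ 28, we get r ≡ 1 (mod 2).

Only the converse holds.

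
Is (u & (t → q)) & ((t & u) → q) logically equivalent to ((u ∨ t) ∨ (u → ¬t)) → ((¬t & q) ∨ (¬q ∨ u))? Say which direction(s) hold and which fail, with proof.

(→) Assume the antecedent. If u is true, the consequent reduces to true regardless of the other variables. If u is false, the antecedent cannot hold. Either way the consequent holds.

(←) This fails. Under u = F, q = F, t = F, the left side is false but the right side is true.

Only the forward implication holds.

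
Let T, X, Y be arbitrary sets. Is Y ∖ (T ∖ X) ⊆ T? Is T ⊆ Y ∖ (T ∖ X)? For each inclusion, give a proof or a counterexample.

Both inclusions fail.

(⊆) This inclusion fails. Take T = ∅, X = ∅, Y = {1}; then 1 ∈ Y ∖ (T ∖ X) but 1 ∉ T.

(⊇) This inclusion fails. Take T = {1}, X = ∅, Y = ∅; then 1 ∈ T but 1 ∉ Y ∖ (T ∖ X).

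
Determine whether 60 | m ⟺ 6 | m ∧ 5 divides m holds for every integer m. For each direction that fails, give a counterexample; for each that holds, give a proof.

Only the forward direction holds.

(⇐) This fails: take m = 30. Both 6 ∣ 30 and 5 ∣ 30, yet 30 is not a multiple of 60 (since 30 = 0·60 + 30), so 60 ∤ 30.

(⇒) If 60 ∣ m, write m = 60q. Since 60 = 10·6, m = 6·(10q), so 6 ∣ m; and since 60 = 12·5, m = 5·(12q), so 5 ∣ m.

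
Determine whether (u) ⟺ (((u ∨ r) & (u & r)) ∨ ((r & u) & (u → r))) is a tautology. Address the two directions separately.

(⇒) This fails. Under u = T, r = F, the left side is true but the right side is false.

(⇐) Assume the antecedent. If u is true, u reduces to true regardless of the other variables. If u is false, the antecedent cannot hold. Either way u holds.

The forward direction fails; the converse holds.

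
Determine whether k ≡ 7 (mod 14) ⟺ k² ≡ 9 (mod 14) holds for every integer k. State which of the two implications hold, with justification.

[⇒] This fails: take k = 7. Then 7 ≡ 7 (mod 14), but 7² = 49 ≡ 7 (mod 14), not 9.

[⇐] This fails: take k = 3. Then 3² = 9 ≡ 9 (mod 14), yet 3 ≡ 3 (mod 14), not 7.

(⇒) fails and (⇐) fails.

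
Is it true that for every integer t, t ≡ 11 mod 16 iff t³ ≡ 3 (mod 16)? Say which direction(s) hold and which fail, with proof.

The biconditional holds.

[⇒] Suppose t ≡ 11 mod 16. Write t = 16j + 11. Then (16j + 11)³ = 4096j³ + 8448j² + 5808j + 1331 = 16(256j³ + 528j² + 363j + 83) + 3, so t³ ≡ 3 (mod 16).

[⇐] Conversely, suppose t³ ≡ 3 (mod 16). The only residue r in {0, …, 15} with r³ ≡ 3 (mod 16) is r = 11, so t ≡ 11 (mod 16).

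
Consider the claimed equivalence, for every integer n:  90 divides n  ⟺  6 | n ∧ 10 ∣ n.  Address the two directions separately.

(⟹) If 90 ∣ n, write n = 90q. Since 90 = 15·6, n = 6·(15q), so 6 ∣ n; and since 90 = 9·10, n = 10·(9q), so 10 ∣ n.

(⟸) This fails: take n = 30. Both 6 ∣ 30 and 10 ∣ 30, yet 30 is not a multiple of 90 (since 30 = 0·90 + 30), so 90 ∤ 30.

Only the forward direction holds.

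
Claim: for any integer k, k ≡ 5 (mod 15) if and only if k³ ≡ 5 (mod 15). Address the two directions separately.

Both implications hold.

[⇒] Suppose k ≡ 5 (mod 15). Write k = 15j + 5. Then (15j + 5)³ = 3375j³ + 3375j² + 1125j + 125 = 15(225j³ + 225j² + 75j + 8) + 5, so k³ ≡ 5 (mod 15).

[⇐] Conversely, suppose k³ ≡ 5 (mod 15). The only residue r in {0, …, 14} with r³ ≡ 5 (mod 15) is r = 5, so k ≡ 5 (mod 15).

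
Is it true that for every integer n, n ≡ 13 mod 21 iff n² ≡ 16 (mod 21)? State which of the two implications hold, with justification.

(⇒) fails and (⇐) fails.

[⇒] This fails: take n = 13. Then 13 ≡ 13 (mod 21), but 13² = 169 ≡ 1 (mod 21), not 16.

[⇐] This fails: take n = 4. Then 4² = 16 ≡ 16 (mod 21), yet 4 ≡ 4 (mod 21), not 13.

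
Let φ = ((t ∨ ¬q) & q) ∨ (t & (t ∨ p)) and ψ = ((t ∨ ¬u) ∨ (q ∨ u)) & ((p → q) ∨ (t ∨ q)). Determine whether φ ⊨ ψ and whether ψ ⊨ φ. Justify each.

The forward direction holds; the converse fails.

[⇒] Assume the antecedent. If t is true, the consequent reduces to true regardless of the other variables. If t is false, the antecedent cannot hold. Either way the consequent holds.

[⇐] This fails. Under q = F, t = F, u = F, p = F, the left side is false but the right side is true.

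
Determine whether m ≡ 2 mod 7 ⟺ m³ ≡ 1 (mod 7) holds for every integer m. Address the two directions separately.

[⇒] Suppose m ≡ 2 mod 7. Write m = 7j + 2. Then (7j + 2)³ = 343j³ + 294j² + 84j + 8 = 7(49j³ + 42j² + 12j + 1) + 1, so m³ ≡ 1 (mod 7).

[⇐] This fails: take m = 1. Then 1³ = 1 ≡ 1 (mod 7), yet 1 ≡ 1 (mod 7), not 2.

Only the forward implication holds.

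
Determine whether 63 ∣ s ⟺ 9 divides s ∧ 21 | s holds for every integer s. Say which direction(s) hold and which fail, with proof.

Both directions hold; the statement is true.

Converse. Suppose 9 ∣ s and 21 ∣ s. Any common multiple of 9 and 21 is a multiple of their lcm; here lcm(9, 21) = 9·21/gcd(9, 21) = 189/3 = 63, so 63 ∣ s.

Forward direction. If 63 ∣ s, write s = 63q. Since 63 = 7·9, s = 9·(7q), so 9 ∣ s; and since 63 = 3·21, s = 21·(3q), so 21 ∣ s.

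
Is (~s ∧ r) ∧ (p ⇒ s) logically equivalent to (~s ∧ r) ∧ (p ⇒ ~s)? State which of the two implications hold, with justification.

[⇐] This fails. Under r = T, p = T, s = F, the left side is false but the right side is true.

[⇒] Assume the antecedent. If r is true, the antecedent forces (r = T, p = F, s = F), and (~s ∧ r) ∧ (p ⇒ ~s) holds there. If r is false, the antecedent cannot hold. Either way (~s ∧ r) ∧ (p ⇒ ~s) holds.

The forward direction holds; the converse fails.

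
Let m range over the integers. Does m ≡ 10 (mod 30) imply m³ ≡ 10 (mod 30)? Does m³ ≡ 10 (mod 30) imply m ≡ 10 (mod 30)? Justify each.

[⇒] Suppose m ≡ 10 (mod 30). Write m = 30j + 10. Then (30j + 10)³ = 27000j³ + 27000j² + 9000j + 1000 = 30(900j³ + 900j² + 300j + 33) + 10, so m³ ≡ 10 (mod 30).

[⇐] Conversely, suppose m³ ≡ 10 (mod 30). The only residue r in {0, …, 29} with r³ ≡ 10 (mod 30) is r = 10, so m ≡ 10 (mod 30).

Equivalent; both directions hold.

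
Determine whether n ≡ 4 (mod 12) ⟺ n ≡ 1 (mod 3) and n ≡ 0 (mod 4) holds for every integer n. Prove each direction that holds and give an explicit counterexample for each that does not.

The biconditional holds.

(⇒) Suppose n ≡ 4 (mod 12); write n = 12j + 4. Since 3 ∣ 12, reducing mod 3 gives n ≡ 4 ≡ 1 (mod 3); since 4 ∣ 12, reducing mod 4 gives n ≡ 4 ≡ 0 (mod 4).

(⇐) Conversely, if n ≡ 1 (mod 3) and n ≡ 0 (mod 4), then by the Chinese remainder theorem n ≡ 4 (mod 12). This is exactly n ≡ 4 (mod 12).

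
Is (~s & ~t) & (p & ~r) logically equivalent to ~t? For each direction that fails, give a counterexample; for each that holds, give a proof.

(⇒) holds; (⇐) fails.

(⟸) This fails. Under s = F, t = F, p = F, r = F, the left side is false but the right side is true.

(⟹) Assume the antecedent. If s is true, the antecedent cannot hold. If s is false, the antecedent forces (s = F, t = F, p = T, r = F), and ~t holds there. Either way ~t holds.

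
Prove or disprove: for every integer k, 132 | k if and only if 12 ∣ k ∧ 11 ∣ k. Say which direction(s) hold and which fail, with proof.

Forward direction. If 132 ∣ k, write k = 132q. Since 132 = 11·12, k = 12·(11q), so 12 ∣ k; and since 132 = 12·11, k = 11·(12q), so 11 ∣ k.

Converse. Suppose 12 ∣ k and 11 ∣ k. Any common multiple of 12 and 11 is a multiple of their lcm; here gcd(12, 11) = 1, so lcm(12, 11) = 12·11 = 132, so 132 ∣ k.

Both directions hold; the statement is true.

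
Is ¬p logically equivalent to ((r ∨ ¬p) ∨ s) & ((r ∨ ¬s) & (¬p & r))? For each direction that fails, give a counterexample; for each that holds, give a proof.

Only the reverse direction holds.

Converse. Assume the antecedent. If s is true, the antecedent forces (s = T, p = F, r = T), and ¬p holds there. If s is false, the antecedent forces (s = F, p = F, r = T), and ¬p holds there. Either way ¬p holds.

Forward direction. This fails. Under s = F, p = F, r = F, the left side is true but the right side is false.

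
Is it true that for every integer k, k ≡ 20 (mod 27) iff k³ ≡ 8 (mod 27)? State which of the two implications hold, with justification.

The forward direction holds; the converse fails.

(⟸) This fails: take k = 2. Then 2³ = 8 ≡ 8 (mod 27), yet 2 ≡ 2 (mod 27), not 20.

(⟹) Suppose k ≡ 20 (mod 27). Write k = 27j + 20. Then (27j + 20)³ = 19683j³ + 43740j² + 32400j + 8000 = 27(729j³ + 1620j² + 1200j + 296) + 8, so k³ ≡ 8 (mod 27).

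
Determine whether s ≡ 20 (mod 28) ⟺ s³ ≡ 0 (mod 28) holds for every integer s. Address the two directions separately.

[⇒] This fails: take s = 20. Then 20 ≡ 20 (mod 28), but 20³ = 8000 ≡ 20 (mod 28), not 0.

[⇐] This fails: take s = 0. Then 0³ = 0 ≡ 0 (mod 28), yet 0 ≡ 0 (mod 28), not 20.

(⇒) fails and (⇐) fails.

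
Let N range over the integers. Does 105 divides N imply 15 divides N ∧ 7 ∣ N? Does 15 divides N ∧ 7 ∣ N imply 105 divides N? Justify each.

Both directions hold.

(⇒) If 105 ∣ N, write N = 105q. Since 105 = 7·15, N = 15·(7q), so 15 ∣ N; and since 105 = 15·7, N = 7·(15q), so 7 ∣ N.

(⇐) Suppose 15 ∣ N and 7 ∣ N. Any common multiple of 15 and 7 is a multiple of their lcm; here gcd(15, 7) = 1, so lcm(15, 7) = 15·7 = 105, so 105 ∣ N.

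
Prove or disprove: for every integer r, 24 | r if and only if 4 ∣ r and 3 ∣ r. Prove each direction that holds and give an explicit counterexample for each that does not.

Forward direction. If 24 ∣ r, write r = 24q. Since 24 = 6·4, r = 4·(6q), so 4 ∣ r; and since 24 = 8·3, r = 3·(8q), so 3 ∣ r.

Converse. This fails: take r = 12. Both 4 ∣ 12 and 3 ∣ 12, yet 12 is not a multiple of 24 (since 12 = 0·24 + 12), so 24 ∤ 12.

The forward direction holds; the converse fails.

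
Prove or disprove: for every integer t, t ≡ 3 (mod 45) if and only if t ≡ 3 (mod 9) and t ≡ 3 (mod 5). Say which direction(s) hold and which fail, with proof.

(⇒) Suppose t ≡ 3 (mod 45); write t = 45j + 3. Since 9 ∣ 45, reducing mod 9 gives t ≡ 3 (mod 9); since 5 ∣ 45, reducing mod 5 gives t ≡ 3 (mod 5).

(⇐) Conversely, if t ≡ 3 (mod 9) and t ≡ 3 (mod 5), then by the Chinese remainder theorem t ≡ 3 (mod 45). This is exactly t ≡ 3 (mod 45).

Both implications hold.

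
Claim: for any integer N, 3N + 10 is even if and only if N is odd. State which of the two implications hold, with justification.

Neither implication holds.

Forward direction. This fails: N = 6 gives 3N + 10 = 28, which is even, but 6 is even, not odd.

Converse. This also fails: N = 1 is odd, but 3N + 10 = 13 is odd, not even.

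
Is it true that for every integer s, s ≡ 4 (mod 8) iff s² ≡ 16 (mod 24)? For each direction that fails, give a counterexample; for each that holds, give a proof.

(⟹) This fails: take s = 12. Then 12 ≡ 4 (mod 8), but 12² = 144 ≡ 0 (mod 24), not 16.

(⟸) This fails: take s = 8. Then 8² = 64 ≡ 16 (mod 24), yet 8 ≡ 0 (mod 8), not 4.

Both directions fail.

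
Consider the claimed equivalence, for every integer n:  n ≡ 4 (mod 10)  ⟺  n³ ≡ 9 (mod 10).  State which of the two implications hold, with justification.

Forward direction. This fails: take n = 4. Then 4 ≡ 4 (mod 10), but 4³ = 64 ≡ 4 (mod 10), not 9.

Converse. This fails: take n = 9. Then 9³ = 729 ≡ 9 (mod 10), yet 9 ≡ 9 (mod 10), not 4.

(⇒) fails and (⇐) fails.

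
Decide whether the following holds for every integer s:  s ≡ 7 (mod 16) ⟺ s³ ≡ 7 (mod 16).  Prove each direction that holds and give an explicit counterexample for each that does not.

Forward direction. Suppose s ≡ 7 (mod 16). Write s = 16j + 7. Then (16j + 7)³ = 4096j³ + 5376j² + 2352j + 343 = 16(256j³ + 336j² + 147j + 21) + 7, so s³ ≡ 7 (mod 16).

Converse. Suppose s³ ≡ 7 (mod 16). The only residue r in {0, …, 15} with r³ ≡ 7 (mod 16) is r = 7, so s ≡ 7 (mod 16).

Both directions hold; the statement is true.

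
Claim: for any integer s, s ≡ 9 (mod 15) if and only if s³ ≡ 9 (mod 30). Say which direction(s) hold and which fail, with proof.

[⇒] This fails: take s = 24. Then 24 ≡ 9 (mod 15), but 24³ = 13824 ≡ 24 (mod 30), not 9.

[⇐] Conversely, the residues r modulo 30 with r³ ≡ 9 (mod 30) are exactly {9}, and each is ≡ 9 (mod 15).

Not equivalent: only (⇐) holds.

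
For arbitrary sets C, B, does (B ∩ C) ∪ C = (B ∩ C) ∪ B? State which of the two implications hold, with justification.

(⟹) This inclusion fails. Take C = {1}, B = ∅; then 1 ∈ (B ∩ C) ∪ C but 1 ∉ (B ∩ C) ∪ B.

(⟸) This inclusion fails. Take C = ∅, B = {1}; then 1 ∈ (B ∩ C) ∪ B but 1 ∉ (B ∩ C) ∪ C.

Both inclusions fail.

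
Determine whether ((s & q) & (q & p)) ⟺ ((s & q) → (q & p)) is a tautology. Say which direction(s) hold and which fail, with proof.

Forward direction. Assume the antecedent. If s is true, the antecedent forces (s = T, p = T, q = T), and (s & q) → (q & p) holds there. If s is false, the antecedent cannot hold. Either way (s & q) → (q & p) holds.

Converse. This fails. Under s = F, p = F, q = F, the left side is false but the right side is true.

(⇒) holds; (⇐) fails.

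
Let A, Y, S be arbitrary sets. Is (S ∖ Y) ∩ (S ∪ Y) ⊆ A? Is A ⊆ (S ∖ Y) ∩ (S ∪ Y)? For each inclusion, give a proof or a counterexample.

Neither inclusion holds.

(⊆) This inclusion fails. Take A = ∅, Y = ∅, S = {1}; then 1 ∈ (S ∖ Y) ∩ (S ∪ Y) but 1 ∉ A.

(⊇) This inclusion fails. Take A = {1}, Y = ∅, S = ∅; then 1 ∈ A but 1 ∉ (S ∖ Y) ∩ (S ∪ Y).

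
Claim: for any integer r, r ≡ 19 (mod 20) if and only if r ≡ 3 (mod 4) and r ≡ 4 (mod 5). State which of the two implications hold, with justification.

[⇐] If r ≡ 3 (mod 4) and r ≡ 4 (mod 5), then by the Chinese remainder theorem r ≡ 19 (mod 20). This is exactly r ≡ 19 (mod 20).

[⇒] Suppose r ≡ 19 (mod 20); write r = 20j + 19. Since 4 ∣ 20, reducing mod 4 gives r ≡ 19 ≡ 3 (mod 4); since 5 ∣ 20, reducing mod 5 gives r ≡ 19 ≡ 4 (mod 5).

Both directions hold.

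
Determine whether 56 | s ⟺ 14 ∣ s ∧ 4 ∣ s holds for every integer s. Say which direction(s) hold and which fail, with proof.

(⟹) If 56 ∣ s, write s = 56q. Since 56 = 4·14, s = 14·(4q), so 14 ∣ s; and since 56 = 14·4, s = 4·(14q), so 4 ∣ s.

(⟸) This fails: take s = 28. Both 14 ∣ 28 and 4 ∣ 28, yet 28 is not a multiple of 56 (since 28 = 0·56 + 28), so 56 ∤ 28.

Only the forward direction holds.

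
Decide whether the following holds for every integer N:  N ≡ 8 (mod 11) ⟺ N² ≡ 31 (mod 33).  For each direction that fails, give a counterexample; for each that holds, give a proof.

Neither implication holds.

(⟹) This fails: take N = 30. Then 30 ≡ 8 (mod 11), but 30² = 900 ≡ 9 (mod 33), not 31.

(⟸) This fails: take N = 14. Then 14² = 196 ≡ 31 (mod 33), yet 14 ≡ 3 (mod 11), not 8.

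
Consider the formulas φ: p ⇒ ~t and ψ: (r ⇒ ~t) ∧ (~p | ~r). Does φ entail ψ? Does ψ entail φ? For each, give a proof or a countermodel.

(⟹) This fails. Under t = T, p = F, r = T, the left side is true but the right side is false.

(⟸) This fails. Under t = T, p = T, r = F, the left side is false but the right side is true.

(⇒) fails and (⇐) fails.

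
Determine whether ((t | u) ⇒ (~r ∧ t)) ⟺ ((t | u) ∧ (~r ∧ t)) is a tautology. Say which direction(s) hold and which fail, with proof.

The forward direction fails; the converse holds.

(←) Assume the antecedent. If t is true, the antecedent forces (t = T, r = F, u = F) or (t = T, r = F, u = T), and (t | u) ⇒ (~r ∧ t) holds there. If t is false, the antecedent cannot hold. Either way (t | u) ⇒ (~r ∧ t) holds.

(→) This fails. Under t = F, r = F, u = F, the left side is true but the right side is false.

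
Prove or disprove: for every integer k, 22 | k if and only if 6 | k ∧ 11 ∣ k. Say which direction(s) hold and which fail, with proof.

(⇒) fails; (⇐) holds.

(⇒) This fails: take k = 22. Certainly 22 ∣ 22, but 6 ∤ 22.

(⇐) Suppose 6 ∣ k and 11 ∣ k. Any common multiple of 6 and 11 is a multiple of their lcm; here gcd(6, 11) = 1, so lcm(6, 11) = 6·11 = 66, so 66 ∣ k. Since 22 ∣ 66, it follows that 22 ∣ k.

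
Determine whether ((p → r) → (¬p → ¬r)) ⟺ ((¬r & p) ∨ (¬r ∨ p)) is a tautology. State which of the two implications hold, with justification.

Both implications hold.

[⇒] Assume the antecedent. If r is true, the antecedent forces (r = T, p = T), and (¬r & p) ∨ (¬r ∨ p) holds there. If r is false, (¬r & p) ∨ (¬r ∨ p) reduces to true regardless of the other variables. Either way (¬r & p) ∨ (¬r ∨ p) holds.

[⇐] Assume the antecedent. If r is true, the antecedent forces (r = T, p = T), and (p → r) → (¬p → ¬r) holds there. If r is false, (p → r) → (¬p → ¬r) reduces to true regardless of the other variables. Either way (p → r) → (¬p → ¬r) holds.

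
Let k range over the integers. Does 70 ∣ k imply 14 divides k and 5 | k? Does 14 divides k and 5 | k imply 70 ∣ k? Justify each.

Both implications hold.

(→) If 70 ∣ k, write k = 70q. Since 70 = 5·14, k = 14·(5q), so 14 ∣ k; and since 70 = 14·5, k = 5·(14q), so 5 ∣ k.

(←) Suppose 14 ∣ k and 5 ∣ k. Any common multiple of 14 and 5 is a multiple of their lcm; here gcd(14, 5) = 1, so lcm(14, 5) = 14·5 = 70, so 70 ∣ k.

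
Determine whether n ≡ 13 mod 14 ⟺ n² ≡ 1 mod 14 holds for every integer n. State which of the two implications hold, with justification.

Converse. This fails: take n = 1. Then 1² = 1 ≡ 1 (mod 14), yet 1 ≡ 1 (mod 14), not 13.

Forward direction. Suppose n ≡ 13 mod 14. Write n = 14j + 13. Then (14j + 13)² = 196j² + 364j + 169 = 14(14j² + 26j + 12) + 1, so n² ≡ 1 (mod 14).

The forward direction holds; the converse fails.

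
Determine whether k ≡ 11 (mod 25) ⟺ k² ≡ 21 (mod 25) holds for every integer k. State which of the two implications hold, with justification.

(⇒) Suppose k ≡ 11 (mod 25). Write k = 25j + 11. Then (25j + 11)² = 625j² + 550j + 121 = 25(25j² + 22j + 4) + 21, so k² ≡ 21 (mod 25).

(⇐) This fails: take k = 14. Then 14² = 196 ≡ 21 (mod 25), yet 14 ≡ 14 (mod 25), not 11.

Only the forward direction holds.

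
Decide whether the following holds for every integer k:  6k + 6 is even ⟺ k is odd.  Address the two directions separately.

(←) Suppose k is odd. Since 6 is even, 6k is even for every k, so 6k + 6 has the same parity as 6, which is even. Hence 6k + 6 is even.

(→) This fails: take k = 4. Then 6k + 6 = 30, which is even, yet k = 4 is even, not odd.

Only the reverse direction holds.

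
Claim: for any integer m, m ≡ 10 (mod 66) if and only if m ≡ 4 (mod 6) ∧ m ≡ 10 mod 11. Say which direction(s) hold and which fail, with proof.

Both directions hold; the statement is true.

(→) Suppose m ≡ 10 (mod 66); write m = 66j + 10. Since 6 ∣ 66, reducing mod 6 gives m ≡ 10 ≡ 4 (mod 6); since 11 ∣ 66, reducing mod 11 gives m ≡ 10 (mod 11).

(←) Conversely, if m ≡ 4 (mod 6) and m ≡ 10 (mod 11), then by the Chinese remainder theorem m ≡ 10 (mod 66). This is exactly m ≡ 10 (mod 66).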